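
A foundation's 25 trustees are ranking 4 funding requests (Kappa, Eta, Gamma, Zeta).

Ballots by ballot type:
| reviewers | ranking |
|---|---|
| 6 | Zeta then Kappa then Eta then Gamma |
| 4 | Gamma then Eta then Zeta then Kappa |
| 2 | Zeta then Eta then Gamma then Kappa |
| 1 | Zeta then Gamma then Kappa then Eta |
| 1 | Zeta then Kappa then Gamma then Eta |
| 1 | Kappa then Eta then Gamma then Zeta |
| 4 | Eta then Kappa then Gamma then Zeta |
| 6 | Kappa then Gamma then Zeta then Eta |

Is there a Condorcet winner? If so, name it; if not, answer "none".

Check each pair by majority over 25 ballots:
Kappa–Eta: Kappa 15–10.
Kappa vs Gamma: Kappa wins 18–7.
Kappa–Zeta: Zeta 14–11.
Eta vs Gamma: Eta wins 13–12.
Eta–Zeta: Zeta 16–9.
Gamma vs Zeta: Gamma, 15–10.
Each project drops at least one matchup (Kappa loses to Zeta; Eta loses to Kappa; Gamma loses to Kappa; Zeta loses to Gamma); the cycle Kappa → Gamma → Zeta → Kappa rules out a Condorcet winner.

none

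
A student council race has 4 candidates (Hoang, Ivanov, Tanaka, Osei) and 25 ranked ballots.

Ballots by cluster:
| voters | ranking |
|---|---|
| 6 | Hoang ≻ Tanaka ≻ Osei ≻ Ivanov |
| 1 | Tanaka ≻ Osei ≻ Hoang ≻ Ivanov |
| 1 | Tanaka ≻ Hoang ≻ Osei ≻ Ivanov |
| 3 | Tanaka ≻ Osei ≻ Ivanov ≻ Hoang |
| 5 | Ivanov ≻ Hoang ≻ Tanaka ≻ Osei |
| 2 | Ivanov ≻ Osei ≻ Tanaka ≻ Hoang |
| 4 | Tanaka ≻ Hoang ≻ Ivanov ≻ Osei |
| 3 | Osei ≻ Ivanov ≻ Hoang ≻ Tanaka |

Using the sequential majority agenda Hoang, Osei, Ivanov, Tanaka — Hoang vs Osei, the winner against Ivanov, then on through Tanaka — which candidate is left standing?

Tanaka

Round 1: Hoang vs Osei — 16–9, Hoang advances.
Round 2: Hoang vs Ivanov — 12–13, Ivanov advances.
Round 3: Ivanov vs Tanaka — 10–15, Tanaka advances.
The agenda winner is Tanaka.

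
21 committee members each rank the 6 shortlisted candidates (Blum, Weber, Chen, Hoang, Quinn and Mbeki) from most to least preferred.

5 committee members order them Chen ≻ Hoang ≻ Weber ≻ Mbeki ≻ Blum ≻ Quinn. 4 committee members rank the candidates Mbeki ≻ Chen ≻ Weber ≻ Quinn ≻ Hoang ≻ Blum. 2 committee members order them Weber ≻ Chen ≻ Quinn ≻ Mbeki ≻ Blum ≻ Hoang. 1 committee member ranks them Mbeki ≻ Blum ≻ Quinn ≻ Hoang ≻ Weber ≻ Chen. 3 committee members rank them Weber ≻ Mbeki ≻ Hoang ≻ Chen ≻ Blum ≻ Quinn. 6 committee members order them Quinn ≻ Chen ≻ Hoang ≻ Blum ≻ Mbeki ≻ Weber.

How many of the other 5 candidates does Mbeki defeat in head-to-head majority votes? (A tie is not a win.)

Mbeki against each rival (21 committee members):
Mbeki vs Blum: Mbeki, 15–6.
Mbeki vs Weber: Mbeki preferred on 4+1+6 = 11 ballots; Mbeki wins 11–10.
Mbeki vs Chen: Chen wins 13–8.
Mbeki vs Hoang: 4+2+1+3 = 10 for Mbeki, 11 for Hoang — Hoang by 11–10.
Mbeki vs Quinn: Mbeki preferred on 5+4+1+3 = 13 ballots; Mbeki wins 13–8.
Mbeki beats Blum, Weber, Quinn; loses to Chen, Hoang — 3 pairwise wins.

3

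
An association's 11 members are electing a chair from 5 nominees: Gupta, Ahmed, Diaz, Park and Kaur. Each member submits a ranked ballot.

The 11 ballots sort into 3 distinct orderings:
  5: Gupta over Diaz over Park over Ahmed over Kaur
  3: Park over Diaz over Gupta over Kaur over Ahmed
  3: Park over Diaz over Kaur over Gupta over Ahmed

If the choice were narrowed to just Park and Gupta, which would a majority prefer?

Park

Ballots ranking Park above Gupta: 3 + 3 = 6.
Ballots ranking Gupta above Park: 11 − 6 = 5.
Park wins the head-to-head 6–5.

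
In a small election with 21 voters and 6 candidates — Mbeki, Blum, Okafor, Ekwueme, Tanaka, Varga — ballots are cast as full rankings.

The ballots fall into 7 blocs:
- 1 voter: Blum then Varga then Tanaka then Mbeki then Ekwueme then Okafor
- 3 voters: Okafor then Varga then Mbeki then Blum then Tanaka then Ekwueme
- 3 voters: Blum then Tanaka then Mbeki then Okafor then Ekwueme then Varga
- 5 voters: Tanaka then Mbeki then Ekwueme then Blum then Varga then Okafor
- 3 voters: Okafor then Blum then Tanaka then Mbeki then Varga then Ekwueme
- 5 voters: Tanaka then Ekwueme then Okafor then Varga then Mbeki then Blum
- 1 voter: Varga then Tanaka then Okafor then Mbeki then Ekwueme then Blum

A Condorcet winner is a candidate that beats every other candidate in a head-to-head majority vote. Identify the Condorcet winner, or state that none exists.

Tanaka

Pairwise majorities:
Mbeki vs Blum: Mbeki preferred on 3+5+5+1 = 14 ballots; Mbeki wins 14–7.
Mbeki vs Okafor: 1+3+5 = 9 for Mbeki, 12 for Okafor — Okafor by 12–9.
Mbeki vs Ekwueme: 16 to 5, Mbeki.
Mbeki vs Tanaka: 3 to 18, Tanaka.
Mbeki vs Varga: 11 to 10, Mbeki.
Blum vs Okafor: Blum preferred on 1+3+5 = 9 ballots; Okafor wins 12–9.
Blum vs Ekwueme: Blum is ranked higher on 1+3+3+3 = 10 ballots, Ekwueme on 11. Ekwueme wins 11–10.
Blum vs Tanaka: 10 to 11, Tanaka.
Blum vs Varga: Blum preferred on 1+3+5+3 = 12 ballots; Blum wins 12–9.
Okafor vs Ekwueme: Okafor preferred on 3+3+3+1 = 10 ballots; Ekwueme wins 11–10.
Okafor vs Tanaka: 6 to 15, Tanaka.
Okafor vs Varga: 14 to 7, Okafor.
Ekwueme vs Tanaka: 0 to 21, Tanaka.
Ekwueme vs Varga: Ekwueme is ranked higher on 3+5+5 = 13 ballots, Varga on 8. Ekwueme wins 13–8.
Tanaka vs Varga: 3+5+3+5 = 16 for Tanaka, 5 for Varga — Tanaka by 16–5.
Only Tanaka has no losses; Tanaka is the Condorcet winner.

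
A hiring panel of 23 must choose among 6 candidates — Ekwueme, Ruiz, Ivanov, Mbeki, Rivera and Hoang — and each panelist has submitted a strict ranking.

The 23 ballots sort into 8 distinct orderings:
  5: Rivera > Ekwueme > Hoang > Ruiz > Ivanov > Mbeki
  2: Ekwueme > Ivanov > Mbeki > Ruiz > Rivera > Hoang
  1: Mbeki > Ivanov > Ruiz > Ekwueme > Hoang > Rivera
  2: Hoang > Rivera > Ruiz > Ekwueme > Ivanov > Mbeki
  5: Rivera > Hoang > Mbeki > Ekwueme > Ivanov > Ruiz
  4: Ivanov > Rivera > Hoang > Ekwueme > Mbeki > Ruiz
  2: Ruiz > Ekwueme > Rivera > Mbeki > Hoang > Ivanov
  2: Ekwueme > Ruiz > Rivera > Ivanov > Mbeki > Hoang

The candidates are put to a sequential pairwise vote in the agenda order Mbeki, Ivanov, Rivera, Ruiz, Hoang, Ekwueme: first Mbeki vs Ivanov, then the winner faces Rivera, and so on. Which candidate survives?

Round 1: Mbeki vs Ivanov — 8–15, Ivanov advances.
Round 2: Ivanov vs Rivera — 7–16, Rivera advances.
Round 3: Rivera vs Ruiz — 16–7, Rivera advances.
Round 4: Rivera vs Hoang — 20–3, Rivera advances.
Round 5: Rivera vs Ekwueme — 16–7, Rivera advances.
The agenda winner is Rivera.

Rivera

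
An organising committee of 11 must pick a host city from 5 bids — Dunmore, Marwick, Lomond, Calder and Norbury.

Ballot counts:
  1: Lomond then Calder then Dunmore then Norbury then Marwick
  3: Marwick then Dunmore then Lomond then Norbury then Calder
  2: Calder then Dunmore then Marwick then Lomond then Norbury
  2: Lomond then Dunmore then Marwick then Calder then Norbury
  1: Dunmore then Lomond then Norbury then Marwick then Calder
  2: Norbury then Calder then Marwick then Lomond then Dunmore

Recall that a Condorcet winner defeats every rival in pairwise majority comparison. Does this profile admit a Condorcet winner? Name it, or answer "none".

Pairwise majorities:
Dunmore vs Marwick: Dunmore preferred on 1+2+2+1 = 6 ballots; Dunmore wins 6–5.
Dunmore vs Lomond: Dunmore is ranked higher on 3+2+1 = 6 ballots, Lomond on 5. Dunmore wins 6–5.
Dunmore vs Calder: Dunmore preferred on 3+2+1 = 6 ballots; Dunmore wins 6–5.
Dunmore vs Norbury: 1+3+2+2+1 = 9 for Dunmore, 2 for Norbury — Dunmore by 9–2.
Marwick vs Lomond: Marwick wins 7–4.
Marwick–Calder: Marwick 6–5.
Marwick vs Norbury: Marwick is ranked higher on 3+2+2 = 7 ballots, Norbury on 4. Marwick wins 7–4.
Lomond vs Calder: Lomond preferred on 1+3+2+1 = 7 ballots; Lomond wins 7–4.
Lomond vs Norbury: 9 to 2, Lomond.
Calder vs Norbury: 5 to 6, Norbury.
Dunmore wins every pairwise contest, so Dunmore is the Condorcet winner.

Dunmore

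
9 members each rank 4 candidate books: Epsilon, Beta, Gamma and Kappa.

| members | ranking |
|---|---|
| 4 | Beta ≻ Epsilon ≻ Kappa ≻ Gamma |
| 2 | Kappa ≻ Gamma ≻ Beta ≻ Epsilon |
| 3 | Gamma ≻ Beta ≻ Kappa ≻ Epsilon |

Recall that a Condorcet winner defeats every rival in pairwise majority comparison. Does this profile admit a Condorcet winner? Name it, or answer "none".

none

Check each pair by majority over 9 ballots:
Epsilon vs Beta: 0 for Epsilon, 9 for Beta — Beta by 9–0.
Epsilon vs Gamma: Epsilon preferred on 4 ballots; Gamma wins 5–4.
Epsilon vs Kappa: 4 for Epsilon, 5 for Kappa — Kappa by 5–4.
Beta vs Gamma: 4 to 5, Gamma.
Beta vs Kappa: Beta preferred on 4+3 = 7 ballots; Beta wins 7–2.
Gamma vs Kappa: 3 to 6, Kappa.
Every book loses at least once (Epsilon loses to Beta; Beta loses to Gamma; Gamma loses to Kappa; Kappa loses to Beta). The majority relation contains the cycle Beta beats Kappa beats Gamma beats Beta, so there is no Condorcet winner.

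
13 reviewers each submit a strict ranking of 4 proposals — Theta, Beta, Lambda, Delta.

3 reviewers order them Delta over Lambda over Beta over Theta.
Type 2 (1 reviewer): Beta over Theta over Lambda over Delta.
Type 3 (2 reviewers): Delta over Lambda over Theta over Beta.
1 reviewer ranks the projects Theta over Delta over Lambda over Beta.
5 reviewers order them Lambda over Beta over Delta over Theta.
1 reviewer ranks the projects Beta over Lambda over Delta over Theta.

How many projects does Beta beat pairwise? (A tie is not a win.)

Beta against each rival (13 reviewers):
Beta vs Theta: Beta, 10–3.
Beta–Lambda: Lambda 11–2.
Beta vs Delta: Beta wins 7–6.
Beta beats Theta, Delta; loses to Lambda — 2 pairwise wins.

2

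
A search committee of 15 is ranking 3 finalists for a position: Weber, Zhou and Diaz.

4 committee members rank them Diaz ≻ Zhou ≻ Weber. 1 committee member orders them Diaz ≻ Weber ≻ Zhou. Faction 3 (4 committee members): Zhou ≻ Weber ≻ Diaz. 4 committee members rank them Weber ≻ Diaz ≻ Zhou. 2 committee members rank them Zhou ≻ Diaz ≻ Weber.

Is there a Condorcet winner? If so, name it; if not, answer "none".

none

Head-to-head results (15 committee members):
Weber–Zhou: Zhou 10–5.
Weber vs Diaz: Weber, 8–7.
Zhou vs Diaz: Diaz, 9–6.
Each candidate drops at least one matchup (Weber loses to Zhou; Zhou loses to Diaz; Diaz loses to Weber); the cycle Weber > Diaz > Zhou > Weber rules out a Condorcet winner.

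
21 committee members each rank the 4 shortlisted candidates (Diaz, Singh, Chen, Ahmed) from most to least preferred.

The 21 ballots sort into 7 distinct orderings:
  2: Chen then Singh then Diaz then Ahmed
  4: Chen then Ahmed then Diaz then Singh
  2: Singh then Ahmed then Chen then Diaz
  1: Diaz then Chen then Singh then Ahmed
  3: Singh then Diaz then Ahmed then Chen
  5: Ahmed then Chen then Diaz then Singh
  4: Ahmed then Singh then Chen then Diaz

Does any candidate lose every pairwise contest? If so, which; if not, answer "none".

Diaz

Head-to-head results (21 committee members):
Diaz–Singh: Singh 11–10.
Diaz vs Chen: Chen, 17–4.
Diaz vs Ahmed: Diaz preferred on 2+1+3 = 6 ballots; Ahmed wins 15–6.
Singh vs Chen: 9 to 12, Chen.
Singh vs Ahmed: Ahmed wins 13–8.
Chen vs Ahmed: Chen is ranked higher on 2+4+1 = 7 ballots, Ahmed on 14. Ahmed wins 14–7.
Only Diaz has no wins; Diaz is the Condorcet loser.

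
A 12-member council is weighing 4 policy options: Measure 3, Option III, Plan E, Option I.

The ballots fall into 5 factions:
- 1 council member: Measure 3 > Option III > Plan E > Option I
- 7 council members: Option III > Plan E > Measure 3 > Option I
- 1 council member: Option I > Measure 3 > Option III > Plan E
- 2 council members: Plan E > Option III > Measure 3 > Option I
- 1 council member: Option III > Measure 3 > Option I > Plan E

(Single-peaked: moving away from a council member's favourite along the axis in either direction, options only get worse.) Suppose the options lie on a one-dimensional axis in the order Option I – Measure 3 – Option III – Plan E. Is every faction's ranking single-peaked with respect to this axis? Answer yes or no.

Axis positions: Option I=1, Measure 3=2, Option III=3, Plan E=4.
Faction 1 (peak Measure 3 at position 2): ranking walks positions 2-3-4-1, expanding outward from the peak — single-peaked.
Faction 2 (peak Option III at position 3): ranking walks positions 3-4-2-1, expanding outward from the peak — single-peaked.
Faction 3 (peak Option I at position 1): ranking walks positions 1-2-3-4, expanding outward from the peak — single-peaked.
Faction 4 (peak Plan E at position 4): ranking walks positions 4-3-2-1, expanding outward from the peak — single-peaked.
Faction 5 (peak Option III at position 3): ranking walks positions 3-2-1-4, expanding outward from the peak — single-peaked.
Every ranking is single-peaked on this axis.

yes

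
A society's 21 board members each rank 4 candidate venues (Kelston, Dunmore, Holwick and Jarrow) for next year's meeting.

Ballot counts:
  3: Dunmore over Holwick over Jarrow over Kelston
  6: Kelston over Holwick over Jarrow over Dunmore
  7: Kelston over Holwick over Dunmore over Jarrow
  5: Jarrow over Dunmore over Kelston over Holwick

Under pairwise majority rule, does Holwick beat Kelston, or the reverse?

Kelston

Ballots ranking Holwick above Kelston: 3.
Ballots ranking Kelston above Holwick: 21 − 3 = 18.
Kelston wins the head-to-head 18–3.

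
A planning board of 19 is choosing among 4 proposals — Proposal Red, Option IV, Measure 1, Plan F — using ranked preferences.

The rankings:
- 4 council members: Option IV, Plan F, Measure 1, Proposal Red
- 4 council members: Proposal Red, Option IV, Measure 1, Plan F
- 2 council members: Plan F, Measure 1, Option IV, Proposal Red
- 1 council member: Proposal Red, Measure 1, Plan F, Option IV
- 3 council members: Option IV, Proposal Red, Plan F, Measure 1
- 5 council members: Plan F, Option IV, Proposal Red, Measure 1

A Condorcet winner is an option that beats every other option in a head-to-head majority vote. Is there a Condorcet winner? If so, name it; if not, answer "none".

Option IV

Pairwise majorities:
Proposal Red vs Option IV: 5 to 14, Option IV.
Proposal Red vs Measure 1: 4+1+3+5 = 13 for Proposal Red, 6 for Measure 1 — Proposal Red by 13–6.
Proposal Red vs Plan F: 4+1+3 = 8 for Proposal Red, 11 for Plan F — Plan F by 11–8.
Option IV vs Measure 1: 16 to 3, Option IV.
Option IV vs Plan F: Option IV is ranked higher on 4+4+3 = 11 ballots, Plan F on 8. Option IV wins 11–8.
Measure 1 vs Plan F: 5 to 14, Plan F.
Option IV beats each of Proposal Red, Measure 1, Plan F — Option IV is the Condorcet winner.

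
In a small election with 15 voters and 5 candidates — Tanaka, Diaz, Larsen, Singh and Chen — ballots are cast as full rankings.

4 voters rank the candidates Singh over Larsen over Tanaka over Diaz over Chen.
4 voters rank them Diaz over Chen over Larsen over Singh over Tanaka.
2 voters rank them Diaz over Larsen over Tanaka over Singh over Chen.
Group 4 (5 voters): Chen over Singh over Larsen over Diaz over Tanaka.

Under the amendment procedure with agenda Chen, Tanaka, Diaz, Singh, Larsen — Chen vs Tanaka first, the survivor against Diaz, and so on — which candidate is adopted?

Round 1: Chen vs Tanaka — 9–6, Chen advances.
Round 2: Chen vs Diaz — 5–10, Diaz advances.
Round 3: Diaz vs Singh — 6–9, Singh advances.
Round 4: Singh vs Larsen — 9–6, Singh advances.
Singh survives the agenda.

Singh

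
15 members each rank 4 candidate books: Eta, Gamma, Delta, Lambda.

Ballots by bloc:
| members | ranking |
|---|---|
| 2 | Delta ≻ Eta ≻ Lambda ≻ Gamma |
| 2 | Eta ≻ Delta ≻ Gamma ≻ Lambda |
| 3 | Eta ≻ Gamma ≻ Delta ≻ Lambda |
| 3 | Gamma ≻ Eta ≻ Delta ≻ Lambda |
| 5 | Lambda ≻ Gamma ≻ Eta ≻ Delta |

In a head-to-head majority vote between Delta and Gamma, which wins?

Gamma

Ballots ranking Delta above Gamma: 2 + 2 = 4.
Ballots ranking Gamma above Delta: 15 − 4 = 11.
Gamma wins the head-to-head 11–4.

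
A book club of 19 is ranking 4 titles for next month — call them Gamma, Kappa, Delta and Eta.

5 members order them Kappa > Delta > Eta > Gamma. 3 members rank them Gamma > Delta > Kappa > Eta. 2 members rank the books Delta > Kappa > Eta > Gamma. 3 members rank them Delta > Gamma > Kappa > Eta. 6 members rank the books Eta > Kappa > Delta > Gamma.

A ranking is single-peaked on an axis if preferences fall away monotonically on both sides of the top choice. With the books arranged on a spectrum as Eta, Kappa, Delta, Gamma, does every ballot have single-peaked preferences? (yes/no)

yes

Axis positions: Eta=1, Kappa=2, Delta=3, Gamma=4.
Faction 1 (peak Kappa at position 2): ranking walks positions 2-3-1-4, expanding outward from the peak — single-peaked.
Faction 2 (peak Gamma at position 4): ranking walks positions 4-3-2-1, expanding outward from the peak — single-peaked.
Faction 3 (peak Delta at position 3): ranking walks positions 3-2-1-4, expanding outward from the peak — single-peaked.
Faction 4 (peak Delta at position 3): ranking walks positions 3-4-2-1, expanding outward from the peak — single-peaked.
Faction 5 (peak Eta at position 1): ranking walks positions 1-2-3-4, expanding outward from the peak — single-peaked.
Every ranking is single-peaked on this axis.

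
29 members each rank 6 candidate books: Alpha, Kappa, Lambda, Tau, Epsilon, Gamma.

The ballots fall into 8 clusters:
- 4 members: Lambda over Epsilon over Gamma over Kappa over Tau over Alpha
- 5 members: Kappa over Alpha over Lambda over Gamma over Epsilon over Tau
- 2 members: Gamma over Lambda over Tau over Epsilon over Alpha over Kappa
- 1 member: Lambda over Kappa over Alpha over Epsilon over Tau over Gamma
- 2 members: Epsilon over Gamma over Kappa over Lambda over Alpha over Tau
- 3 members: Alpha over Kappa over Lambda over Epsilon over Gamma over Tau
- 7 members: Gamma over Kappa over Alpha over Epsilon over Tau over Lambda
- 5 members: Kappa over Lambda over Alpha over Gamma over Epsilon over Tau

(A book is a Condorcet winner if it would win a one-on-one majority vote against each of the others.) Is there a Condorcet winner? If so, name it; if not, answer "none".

none

Check each pair by majority over 29 ballots:
Alpha vs Kappa: Kappa, 24–5.
Alpha vs Lambda: Alpha, 15–14.
Alpha–Tau: Alpha 23–6.
Alpha vs Epsilon: Alpha, 21–8.
Alpha vs Gamma: Gamma, 15–14.
Kappa–Lambda: Kappa 22–7.
Kappa vs Tau: Kappa wins 27–2.
Kappa vs Epsilon: Kappa wins 21–8.
Kappa vs Gamma: Gamma, 15–14.
Lambda vs Tau: Lambda wins 22–7.
Lambda–Epsilon: Lambda 20–9.
Lambda–Gamma: Lambda 18–11.
Tau vs Epsilon: Epsilon wins 27–2.
Tau vs Gamma: Gamma wins 28–1.
Epsilon vs Gamma: Gamma wins 19–10.
Each book drops at least one matchup (Alpha loses to Kappa; Kappa loses to Gamma; Lambda loses to Alpha; Tau loses to Alpha; Epsilon loses to Alpha; Gamma loses to Lambda); the cycle Alpha → Lambda → Gamma → Alpha rules out a Condorcet winner.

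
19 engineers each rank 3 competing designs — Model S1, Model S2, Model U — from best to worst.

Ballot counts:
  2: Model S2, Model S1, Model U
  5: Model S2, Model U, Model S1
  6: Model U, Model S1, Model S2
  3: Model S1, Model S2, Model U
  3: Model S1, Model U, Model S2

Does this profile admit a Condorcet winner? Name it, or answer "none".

none

Pairwise majorities:
Model S1 vs Model S2: Model S1, 12–7.
Model S1 vs Model U: Model U wins 11–8.
Model S2–Model U: Model S2 10–9.
Each design drops at least one matchup (Model S1 loses to Model U; Model S2 loses to Model S1; Model U loses to Model S2); the cycle Model S1 > Model S2 > Model U > Model S1 rules out a Condorcet winner.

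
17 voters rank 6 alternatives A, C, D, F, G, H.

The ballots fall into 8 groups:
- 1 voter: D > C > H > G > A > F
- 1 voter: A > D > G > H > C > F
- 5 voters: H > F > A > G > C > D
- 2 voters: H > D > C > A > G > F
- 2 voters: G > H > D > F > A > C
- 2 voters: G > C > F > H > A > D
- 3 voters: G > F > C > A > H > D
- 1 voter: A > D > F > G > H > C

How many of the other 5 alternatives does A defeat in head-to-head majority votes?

A against each rival (17 voters):
A vs C: A is ranked higher on 1+5+2+1 = 9 ballots, C on 8. A wins 9–8.
A vs D: A, 12–5.
A vs F: 5 to 12, F.
A vs G: A wins 9–8.
A vs H: H, 12–5.
A beats C, D, G; loses to F, H — 3 pairwise wins.

3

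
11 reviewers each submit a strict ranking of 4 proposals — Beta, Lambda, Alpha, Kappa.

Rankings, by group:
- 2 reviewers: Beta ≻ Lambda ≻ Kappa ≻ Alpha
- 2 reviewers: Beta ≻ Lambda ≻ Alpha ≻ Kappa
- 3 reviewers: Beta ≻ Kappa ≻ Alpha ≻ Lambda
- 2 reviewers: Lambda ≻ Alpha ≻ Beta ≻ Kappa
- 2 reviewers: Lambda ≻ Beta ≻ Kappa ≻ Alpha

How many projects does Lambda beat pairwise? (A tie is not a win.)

Lambda against each rival (11 reviewers):
Lambda vs Beta: Beta wins 7–4.
Lambda vs Alpha: Lambda, 8–3.
Lambda vs Kappa: Lambda is ranked higher on 2+2+2+2 = 8 ballots, Kappa on 3. Lambda wins 8–3.
Lambda beats Alpha, Kappa; loses to Beta — 2 pairwise wins.

2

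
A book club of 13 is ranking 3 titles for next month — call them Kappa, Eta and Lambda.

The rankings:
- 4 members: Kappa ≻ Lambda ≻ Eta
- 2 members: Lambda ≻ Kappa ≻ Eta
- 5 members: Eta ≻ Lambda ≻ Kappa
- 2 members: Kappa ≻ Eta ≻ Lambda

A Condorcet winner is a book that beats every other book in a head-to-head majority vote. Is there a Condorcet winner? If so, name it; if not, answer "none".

none

Check each pair by majority over 13 ballots:
Kappa–Eta: Kappa 8–5.
Kappa vs Lambda: 6 to 7, Lambda.
Eta vs Lambda: Eta wins 7–6.
No book is unbeaten: Kappa loses to Lambda; Eta loses to Kappa; Lambda loses to Eta. In particular Kappa beats Eta beats Lambda beats Kappa is a majority cycle — no Condorcet winner exists.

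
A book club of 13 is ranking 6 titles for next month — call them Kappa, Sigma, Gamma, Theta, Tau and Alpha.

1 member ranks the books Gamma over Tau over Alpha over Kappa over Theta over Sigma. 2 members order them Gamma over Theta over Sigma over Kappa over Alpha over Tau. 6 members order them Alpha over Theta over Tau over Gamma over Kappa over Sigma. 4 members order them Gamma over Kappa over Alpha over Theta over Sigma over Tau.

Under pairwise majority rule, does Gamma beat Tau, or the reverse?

Gamma

Ballots ranking Gamma above Tau: 1 + 2 + 4 = 7.
Ballots ranking Tau above Gamma: 13 − 7 = 6.
Gamma wins the head-to-head 7–6.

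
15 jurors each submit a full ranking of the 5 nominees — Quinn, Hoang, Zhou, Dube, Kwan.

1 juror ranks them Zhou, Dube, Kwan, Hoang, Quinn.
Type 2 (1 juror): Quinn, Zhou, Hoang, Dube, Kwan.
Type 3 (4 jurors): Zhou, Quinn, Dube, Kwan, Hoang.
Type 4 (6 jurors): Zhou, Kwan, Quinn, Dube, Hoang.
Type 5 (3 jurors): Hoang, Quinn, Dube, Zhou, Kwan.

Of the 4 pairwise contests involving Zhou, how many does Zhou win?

Zhou against each rival (15 jurors):
Zhou vs Quinn: Zhou wins 11–4.
Zhou vs Hoang: Zhou, 12–3.
Zhou–Dube: Zhou 12–3.
Zhou–Kwan: Zhou 15–0.
Zhou beats Quinn, Hoang, Dube, Kwan — 4 pairwise wins.

4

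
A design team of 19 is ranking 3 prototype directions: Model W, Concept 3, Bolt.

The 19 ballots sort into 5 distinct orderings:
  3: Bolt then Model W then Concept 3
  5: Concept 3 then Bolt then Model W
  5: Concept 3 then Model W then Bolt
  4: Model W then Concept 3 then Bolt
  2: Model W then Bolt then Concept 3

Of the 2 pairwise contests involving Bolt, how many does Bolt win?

0

Bolt against each rival (19 engineers):
Bolt vs Model W: 3+5 = 8 for Bolt, 11 for Model W — Model W by 11–8.
Bolt vs Concept 3: Concept 3 wins 14–5.
Bolt beats no one; loses to Model W, Concept 3 — 0 pairwise wins.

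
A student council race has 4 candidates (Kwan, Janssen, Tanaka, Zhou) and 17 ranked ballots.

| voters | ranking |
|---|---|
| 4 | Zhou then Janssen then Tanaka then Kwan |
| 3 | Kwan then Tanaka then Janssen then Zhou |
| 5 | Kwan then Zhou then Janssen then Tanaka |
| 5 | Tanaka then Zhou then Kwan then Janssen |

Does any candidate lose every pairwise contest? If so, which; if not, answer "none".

Head-to-head results (17 voters):
Kwan–Janssen: Kwan 13–4.
Kwan vs Tanaka: 3+5 = 8 for Kwan, 9 for Tanaka — Tanaka by 9–8.
Kwan vs Zhou: Kwan is ranked higher on 3+5 = 8 ballots, Zhou on 9. Zhou wins 9–8.
Janssen–Tanaka: Janssen 9–8.
Janssen vs Zhou: 3 to 14, Zhou.
Tanaka vs Zhou: Tanaka preferred on 3+5 = 8 ballots; Zhou wins 9–8.
Every candidate wins at least one matchup (Kwan beats Janssen; Janssen beats Tanaka; Tanaka beats Kwan; Zhou beats Kwan), so there is no Condorcet loser.

none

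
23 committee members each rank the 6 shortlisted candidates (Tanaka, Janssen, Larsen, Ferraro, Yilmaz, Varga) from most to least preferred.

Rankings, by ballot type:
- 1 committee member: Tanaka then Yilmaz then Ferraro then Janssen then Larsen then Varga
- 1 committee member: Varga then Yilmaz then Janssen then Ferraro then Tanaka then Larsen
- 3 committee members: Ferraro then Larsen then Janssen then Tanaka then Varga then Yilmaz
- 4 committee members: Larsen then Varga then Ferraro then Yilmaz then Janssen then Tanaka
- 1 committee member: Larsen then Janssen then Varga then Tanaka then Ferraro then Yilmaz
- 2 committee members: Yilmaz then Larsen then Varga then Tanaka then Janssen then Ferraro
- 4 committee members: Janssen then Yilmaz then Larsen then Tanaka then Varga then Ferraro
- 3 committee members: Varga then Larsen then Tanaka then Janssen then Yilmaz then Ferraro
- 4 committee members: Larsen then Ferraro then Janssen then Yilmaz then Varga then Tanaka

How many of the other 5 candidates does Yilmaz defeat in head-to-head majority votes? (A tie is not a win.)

Yilmaz against each rival (23 committee members):
Yilmaz vs Tanaka: Yilmaz, 15–8.
Yilmaz vs Janssen: Yilmaz preferred on 1+1+4+2 = 8 ballots; Janssen wins 15–8.
Yilmaz vs Larsen: Larsen, 15–8.
Yilmaz–Ferraro: Ferraro 12–11.
Yilmaz vs Varga: 1+2+4+4 = 11 for Yilmaz, 12 for Varga — Varga by 12–11.
Yilmaz beats Tanaka; loses to Janssen, Larsen, Ferraro, Varga — 1 pairwise win.

1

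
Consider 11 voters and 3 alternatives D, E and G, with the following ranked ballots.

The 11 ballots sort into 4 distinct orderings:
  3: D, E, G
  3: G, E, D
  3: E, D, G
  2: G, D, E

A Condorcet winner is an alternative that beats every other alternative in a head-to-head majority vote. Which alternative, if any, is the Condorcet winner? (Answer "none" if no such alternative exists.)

E

Head-to-head results (11 voters):
D vs E: E, 6–5.
D–G: D 6–5.
E vs G: E, 6–5.
E beats each of D, G — E is the Condorcet winner.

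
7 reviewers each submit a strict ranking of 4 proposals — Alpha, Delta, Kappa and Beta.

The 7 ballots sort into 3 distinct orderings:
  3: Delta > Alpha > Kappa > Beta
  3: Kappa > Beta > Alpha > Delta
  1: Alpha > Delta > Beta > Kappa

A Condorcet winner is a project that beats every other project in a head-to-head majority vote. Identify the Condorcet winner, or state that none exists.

Head-to-head results (7 reviewers):
Alpha vs Delta: 4 to 3, Alpha.
Alpha vs Kappa: Alpha is ranked higher on 3+1 = 4 ballots, Kappa on 3. Alpha wins 4–3.
Alpha vs Beta: 4 to 3, Alpha.
Delta vs Kappa: Delta preferred on 3+1 = 4 ballots; Delta wins 4–3.
Delta vs Beta: Delta preferred on 3+1 = 4 ballots; Delta wins 4–3.
Kappa vs Beta: 6 to 1, Kappa.
Only Alpha has no losses; Alpha is the Condorcet winner.

Alpha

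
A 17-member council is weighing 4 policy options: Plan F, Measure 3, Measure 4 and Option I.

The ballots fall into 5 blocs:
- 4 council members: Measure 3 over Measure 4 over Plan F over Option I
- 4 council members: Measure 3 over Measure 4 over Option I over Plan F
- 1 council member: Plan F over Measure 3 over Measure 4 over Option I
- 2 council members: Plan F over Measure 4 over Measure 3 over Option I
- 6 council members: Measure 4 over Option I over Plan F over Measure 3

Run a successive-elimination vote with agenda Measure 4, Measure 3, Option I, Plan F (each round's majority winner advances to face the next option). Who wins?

Plan F

Round 1: Measure 4 vs Measure 3 — 8–9, Measure 3 advances.
Round 2: Measure 3 vs Option I — 11–6, Measure 3 advances.
Round 3: Measure 3 vs Plan F — 8–9, Plan F advances.
The agenda winner is Plan F.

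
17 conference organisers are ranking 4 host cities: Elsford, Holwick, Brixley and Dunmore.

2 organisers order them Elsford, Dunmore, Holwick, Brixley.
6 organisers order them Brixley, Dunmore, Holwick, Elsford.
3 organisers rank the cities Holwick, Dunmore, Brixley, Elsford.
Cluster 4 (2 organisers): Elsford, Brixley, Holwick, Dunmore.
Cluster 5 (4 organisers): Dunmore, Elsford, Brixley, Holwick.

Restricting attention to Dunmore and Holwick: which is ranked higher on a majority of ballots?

Dunmore

Ballots ranking Dunmore above Holwick: 2 + 6 + 4 = 12.
Ballots ranking Holwick above Dunmore: 17 − 12 = 5.
Dunmore wins the head-to-head 12–5.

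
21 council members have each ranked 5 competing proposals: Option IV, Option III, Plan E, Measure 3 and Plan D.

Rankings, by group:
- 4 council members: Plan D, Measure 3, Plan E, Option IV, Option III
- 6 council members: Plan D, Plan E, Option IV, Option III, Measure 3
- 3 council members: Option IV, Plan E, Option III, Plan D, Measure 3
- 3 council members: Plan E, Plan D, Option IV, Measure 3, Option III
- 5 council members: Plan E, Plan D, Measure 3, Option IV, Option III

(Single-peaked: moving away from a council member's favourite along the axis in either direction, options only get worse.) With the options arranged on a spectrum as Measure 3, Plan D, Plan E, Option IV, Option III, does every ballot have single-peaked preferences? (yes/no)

yes

Axis positions: Measure 3=1, Plan D=2, Plan E=3, Option IV=4, Option III=5.
Group 1 (peak Plan D at position 2): ranking walks positions 2-1-3-4-5, expanding outward from the peak — single-peaked.
Group 2 (peak Plan D at position 2): ranking walks positions 2-3-4-5-1, expanding outward from the peak — single-peaked.
Group 3 (peak Option IV at position 4): ranking walks positions 4-3-5-2-1, expanding outward from the peak — single-peaked.
Group 4 (peak Plan E at position 3): ranking walks positions 3-2-4-1-5, expanding outward from the peak — single-peaked.
Group 5 (peak Plan E at position 3): ranking walks positions 3-2-1-4-5, expanding outward from the peak — single-peaked.
Every ranking is single-peaked on this axis.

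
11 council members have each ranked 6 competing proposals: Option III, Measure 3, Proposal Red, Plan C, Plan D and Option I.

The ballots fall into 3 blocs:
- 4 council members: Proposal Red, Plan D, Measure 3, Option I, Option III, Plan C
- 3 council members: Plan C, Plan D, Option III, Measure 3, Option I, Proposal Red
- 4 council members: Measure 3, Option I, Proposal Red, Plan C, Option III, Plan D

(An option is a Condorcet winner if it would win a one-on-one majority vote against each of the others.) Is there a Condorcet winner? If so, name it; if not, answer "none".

none

Check each pair by majority over 11 ballots:
Option III vs Measure 3: Measure 3, 8–3.
Option III vs Proposal Red: Proposal Red wins 8–3.
Option III vs Plan C: Plan C, 7–4.
Option III–Plan D: Plan D 7–4.
Option III vs Option I: Option I, 8–3.
Measure 3 vs Proposal Red: Measure 3 wins 7–4.
Measure 3 vs Plan C: Measure 3 wins 8–3.
Measure 3 vs Plan D: Plan D, 7–4.
Measure 3 vs Option I: Measure 3 wins 11–0.
Proposal Red vs Plan C: Proposal Red wins 8–3.
Proposal Red–Plan D: Proposal Red 8–3.
Proposal Red vs Option I: Option I wins 7–4.
Plan C–Plan D: Plan C 7–4.
Plan C vs Option I: Option I wins 8–3.
Plan D vs Option I: Plan D wins 7–4.
Each option drops at least one matchup (Option III loses to Measure 3; Measure 3 loses to Plan D; Proposal Red loses to Measure 3; Plan C loses to Measure 3; Plan D loses to Proposal Red; Option I loses to Measure 3); the cycle Measure 3 → Proposal Red → Plan D → Measure 3 rules out a Condorcet winner.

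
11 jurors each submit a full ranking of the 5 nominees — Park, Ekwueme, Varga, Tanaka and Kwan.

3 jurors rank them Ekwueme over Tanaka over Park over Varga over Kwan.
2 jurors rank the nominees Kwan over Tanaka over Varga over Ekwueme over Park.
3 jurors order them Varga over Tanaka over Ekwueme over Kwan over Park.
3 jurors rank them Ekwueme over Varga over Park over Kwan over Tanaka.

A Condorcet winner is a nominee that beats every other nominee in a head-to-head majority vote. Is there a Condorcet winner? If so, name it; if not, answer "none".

Head-to-head results (11 jurors):
Park vs Ekwueme: 0 for Park, 11 for Ekwueme — Ekwueme by 11–0.
Park vs Varga: Park is ranked higher on 3 ballots, Varga on 8. Varga wins 8–3.
Park vs Tanaka: 3 to 8, Tanaka.
Park vs Kwan: Park preferred on 3+3 = 6 ballots; Park wins 6–5.
Ekwueme vs Varga: Ekwueme is ranked higher on 3+3 = 6 ballots, Varga on 5. Ekwueme wins 6–5.
Ekwueme vs Tanaka: Ekwueme is ranked higher on 3+3 = 6 ballots, Tanaka on 5. Ekwueme wins 6–5.
Ekwueme vs Kwan: 9 to 2, Ekwueme.
Varga vs Tanaka: Varga preferred on 3+3 = 6 ballots; Varga wins 6–5.
Varga vs Kwan: 3+3+3 = 9 for Varga, 2 for Kwan — Varga by 9–2.
Tanaka vs Kwan: Tanaka preferred on 3+3 = 6 ballots; Tanaka wins 6–5.
Ekwueme defeats every rival head-to-head and is the Condorcet winner.

Ekwueme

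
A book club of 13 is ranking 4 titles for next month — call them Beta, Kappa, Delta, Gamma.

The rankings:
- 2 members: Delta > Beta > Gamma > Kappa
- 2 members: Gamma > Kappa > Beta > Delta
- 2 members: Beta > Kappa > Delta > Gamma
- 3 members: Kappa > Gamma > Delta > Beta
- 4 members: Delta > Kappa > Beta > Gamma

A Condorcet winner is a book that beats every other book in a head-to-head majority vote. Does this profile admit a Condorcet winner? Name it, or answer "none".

Head-to-head results (13 members):
Beta vs Kappa: Beta preferred on 2+2 = 4 ballots; Kappa wins 9–4.
Beta vs Delta: Beta is ranked higher on 2+2 = 4 ballots, Delta on 9. Delta wins 9–4.
Beta vs Gamma: 8 to 5, Beta.
Kappa vs Delta: Kappa, 7–6.
Kappa vs Gamma: Kappa, 9–4.
Delta vs Gamma: Delta wins 8–5.
Kappa defeats every rival head-to-head and is the Condorcet winner.

Kappa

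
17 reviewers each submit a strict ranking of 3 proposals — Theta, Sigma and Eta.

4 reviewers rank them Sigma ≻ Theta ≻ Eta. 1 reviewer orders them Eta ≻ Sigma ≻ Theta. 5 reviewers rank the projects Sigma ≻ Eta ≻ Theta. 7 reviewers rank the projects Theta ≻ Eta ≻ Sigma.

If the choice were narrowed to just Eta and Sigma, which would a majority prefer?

Ballots ranking Eta above Sigma: 1 + 7 = 8.
Ballots ranking Sigma above Eta: 17 − 8 = 9.
Sigma wins the head-to-head 9–8.

Sigma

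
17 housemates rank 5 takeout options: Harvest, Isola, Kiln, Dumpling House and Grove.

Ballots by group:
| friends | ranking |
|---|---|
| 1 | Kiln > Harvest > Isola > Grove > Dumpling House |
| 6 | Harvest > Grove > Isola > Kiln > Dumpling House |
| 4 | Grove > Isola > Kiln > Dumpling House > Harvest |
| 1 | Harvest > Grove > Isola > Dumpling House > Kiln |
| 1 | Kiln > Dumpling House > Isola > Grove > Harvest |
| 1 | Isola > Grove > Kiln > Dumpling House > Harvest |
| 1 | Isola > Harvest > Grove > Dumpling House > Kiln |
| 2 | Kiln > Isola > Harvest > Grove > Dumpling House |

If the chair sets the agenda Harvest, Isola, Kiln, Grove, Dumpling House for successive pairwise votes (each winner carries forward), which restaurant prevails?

Round 1: Harvest vs Isola — 8–9, Isola advances.
Round 2: Isola vs Kiln — 13–4, Isola advances.
Round 3: Isola vs Grove — 6–11, Grove advances.
Round 4: Grove vs Dumpling House — 16–1, Grove advances.
The agenda winner is Grove.

Grove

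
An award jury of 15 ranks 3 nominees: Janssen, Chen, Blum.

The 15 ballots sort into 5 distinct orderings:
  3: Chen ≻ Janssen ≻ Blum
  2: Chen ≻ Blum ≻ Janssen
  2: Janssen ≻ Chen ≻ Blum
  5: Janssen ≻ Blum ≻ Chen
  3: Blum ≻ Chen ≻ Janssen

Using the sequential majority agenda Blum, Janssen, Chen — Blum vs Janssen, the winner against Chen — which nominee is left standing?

Round 1: Blum vs Janssen — 5–10, Janssen advances.
Round 2: Janssen vs Chen — 7–8, Chen advances.
The agenda winner is Chen.

Chen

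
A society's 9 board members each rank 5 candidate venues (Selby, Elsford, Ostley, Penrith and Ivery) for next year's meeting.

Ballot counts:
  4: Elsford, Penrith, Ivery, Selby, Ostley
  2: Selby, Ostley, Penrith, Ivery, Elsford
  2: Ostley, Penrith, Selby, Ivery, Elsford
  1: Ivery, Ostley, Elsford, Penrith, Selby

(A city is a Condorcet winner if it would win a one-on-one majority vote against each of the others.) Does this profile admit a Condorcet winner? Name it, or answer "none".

Check each pair by majority over 9 ballots:
Selby vs Elsford: 4 to 5, Elsford.
Selby vs Ostley: 4+2 = 6 for Selby, 3 for Ostley — Selby by 6–3.
Selby vs Penrith: Selby is ranked higher on 2 ballots, Penrith on 7. Penrith wins 7–2.
Selby–Ivery: Ivery 5–4.
Elsford vs Ostley: 4 to 5, Ostley.
Elsford vs Penrith: Elsford is ranked higher on 4+1 = 5 ballots, Penrith on 4. Elsford wins 5–4.
Elsford vs Ivery: Elsford is ranked higher on 4 ballots, Ivery on 5. Ivery wins 5–4.
Ostley vs Penrith: Ostley, 5–4.
Ostley vs Ivery: Ostley is ranked higher on 2+2 = 4 ballots, Ivery on 5. Ivery wins 5–4.
Penrith vs Ivery: Penrith wins 8–1.
Each city drops at least one matchup (Selby loses to Elsford; Elsford loses to Ostley; Ostley loses to Selby; Penrith loses to Elsford; Ivery loses to Penrith); the cycle Selby > Ostley > Elsford > Selby rules out a Condorcet winner.

none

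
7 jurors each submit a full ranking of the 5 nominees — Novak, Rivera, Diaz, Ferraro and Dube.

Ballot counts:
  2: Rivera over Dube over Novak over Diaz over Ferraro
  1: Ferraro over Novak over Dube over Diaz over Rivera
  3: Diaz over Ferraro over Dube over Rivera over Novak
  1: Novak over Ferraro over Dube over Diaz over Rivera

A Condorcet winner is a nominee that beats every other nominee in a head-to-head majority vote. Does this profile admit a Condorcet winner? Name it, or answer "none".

Pairwise majorities:
Novak vs Rivera: Rivera, 5–2.
Novak vs Diaz: Novak, 4–3.
Novak vs Ferraro: Ferraro wins 4–3.
Novak–Dube: Dube 5–2.
Rivera vs Diaz: Diaz, 5–2.
Rivera vs Ferraro: Ferraro wins 5–2.
Rivera vs Dube: Dube wins 5–2.
Diaz vs Ferraro: Diaz, 5–2.
Diaz vs Dube: Dube wins 4–3.
Ferraro–Dube: Ferraro 5–2.
No nominee is unbeaten: Novak loses to Rivera; Rivera loses to Diaz; Diaz loses to Novak; Ferraro loses to Diaz; Dube loses to Ferraro. In particular Novak > Diaz > Rivera > Novak is a majority cycle — no Condorcet winner exists.

none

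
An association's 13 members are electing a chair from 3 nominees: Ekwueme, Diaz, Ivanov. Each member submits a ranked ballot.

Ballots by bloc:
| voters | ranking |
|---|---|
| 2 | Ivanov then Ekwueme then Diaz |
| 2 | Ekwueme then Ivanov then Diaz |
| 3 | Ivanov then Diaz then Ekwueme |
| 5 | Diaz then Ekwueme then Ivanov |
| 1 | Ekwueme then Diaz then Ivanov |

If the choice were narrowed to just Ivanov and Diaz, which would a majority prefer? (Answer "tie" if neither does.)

Ballots ranking Ivanov above Diaz: 2 + 2 + 3 = 7.
Ballots ranking Diaz above Ivanov: 13 − 7 = 6.
Ivanov wins the head-to-head 7–6.

Ivanov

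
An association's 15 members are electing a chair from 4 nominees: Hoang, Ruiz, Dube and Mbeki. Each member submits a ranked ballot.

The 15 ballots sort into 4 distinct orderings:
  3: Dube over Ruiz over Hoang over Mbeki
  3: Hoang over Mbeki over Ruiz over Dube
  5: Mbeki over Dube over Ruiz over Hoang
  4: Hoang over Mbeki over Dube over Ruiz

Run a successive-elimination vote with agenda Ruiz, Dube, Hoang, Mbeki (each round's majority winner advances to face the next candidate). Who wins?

Round 1: Ruiz vs Dube — 3–12, Dube advances.
Round 2: Dube vs Hoang — 8–7, Dube advances.
Round 3: Dube vs Mbeki — 3–12, Mbeki advances.
Mbeki survives the agenda.

Mbeki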